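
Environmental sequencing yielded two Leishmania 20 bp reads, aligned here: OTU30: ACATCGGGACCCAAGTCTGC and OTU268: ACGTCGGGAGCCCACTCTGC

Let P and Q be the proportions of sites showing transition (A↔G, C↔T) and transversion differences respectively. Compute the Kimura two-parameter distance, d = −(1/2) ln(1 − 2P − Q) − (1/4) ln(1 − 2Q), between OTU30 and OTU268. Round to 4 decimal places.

Mismatches occur at site 3 (A→G, transition), site 10 (C→G, transversion), site 13 (A→C, transversion), site 15 (G→C, transversion).
Of the 4 differences, 1 transition and 3 transversions over 20 sites: P = 1/20 = 0.050000, Q = 3/20 = 0.150000.
d = −0.5·ln(0.750000) − 0.25·ln(0.700000) = −0.5·(-0.287682) − 0.25·(-0.356675) = 0.2330.

0.2330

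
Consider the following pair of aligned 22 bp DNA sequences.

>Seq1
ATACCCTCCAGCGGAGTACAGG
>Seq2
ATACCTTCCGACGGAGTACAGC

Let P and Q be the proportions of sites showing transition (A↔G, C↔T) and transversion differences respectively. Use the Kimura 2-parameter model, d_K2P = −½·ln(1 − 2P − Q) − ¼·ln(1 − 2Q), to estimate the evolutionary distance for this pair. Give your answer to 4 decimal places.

The sequences differ at positions 6 (C/T, transition), 10 (A/G, transition), 11 (G/A, transition), 22 (G/C, transversion).
Of the 4 differences, 3 transitions and 1 transversion over 22 sites: P = 3/22 = 0.136364, Q = 1/22 = 0.045455.
d = −0.5·ln(0.681817) − 0.25·ln(0.909090) = −0.5·(-0.382994) − 0.25·(-0.095311) = 0.2153.

0.2153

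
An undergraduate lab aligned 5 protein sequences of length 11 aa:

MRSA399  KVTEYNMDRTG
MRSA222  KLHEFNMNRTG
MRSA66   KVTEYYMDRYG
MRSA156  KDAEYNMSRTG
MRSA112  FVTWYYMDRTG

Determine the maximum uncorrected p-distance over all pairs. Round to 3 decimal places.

0.636

Pairwise Hamming distances:
  MRSA399 vs MRSA222: 4
  MRSA399 vs MRSA66: 2
  MRSA399 vs MRSA156: 3
  MRSA399 vs MRSA112: 3
  MRSA222 vs MRSA66: 6
  MRSA222 vs MRSA156: 4
  MRSA222 vs MRSA112: 7
  MRSA66 vs MRSA156: 5
  MRSA66 vs MRSA112: 3
  MRSA156 vs MRSA112: 6
The largest is 7 mismatches, between MRSA222 and MRSA112; p = 7/11 = 0.636.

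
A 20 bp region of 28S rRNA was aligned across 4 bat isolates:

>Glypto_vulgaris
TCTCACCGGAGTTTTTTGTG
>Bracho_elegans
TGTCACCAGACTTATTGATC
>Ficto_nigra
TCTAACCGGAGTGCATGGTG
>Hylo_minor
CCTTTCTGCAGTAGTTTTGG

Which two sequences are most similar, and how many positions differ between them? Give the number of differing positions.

5

Pairwise Hamming distances:
  Glypto_vulgaris vs Bracho_elegans: 7
  Glypto_vulgaris vs Ficto_nigra: 5
  Glypto_vulgaris vs Hylo_minor: 9
  Bracho_elegans vs Ficto_nigra: 9
  Bracho_elegans vs Hylo_minor: 14
  Ficto_nigra vs Hylo_minor: 11
The smallest is 5, between Glypto_vulgaris and Ficto_nigra.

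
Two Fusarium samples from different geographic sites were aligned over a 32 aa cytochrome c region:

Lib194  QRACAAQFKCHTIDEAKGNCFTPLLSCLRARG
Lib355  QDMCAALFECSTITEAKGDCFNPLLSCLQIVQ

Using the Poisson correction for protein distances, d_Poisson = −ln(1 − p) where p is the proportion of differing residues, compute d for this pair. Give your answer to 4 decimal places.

0.4700

The sequences differ at positions 2 (R/D), 3 (A/M), 7 (Q/L), 9 (K/E), 11 (H/S), 14 (D/T), 19 (N/D), 22 (T/N), 29 (R/Q), 30 (A/I), 31 (R/V), 32 (G/Q).
p = 12/32 = 0.375000.
d = −ln(1 − 0.375000) = −ln(0.625000) = 0.4700.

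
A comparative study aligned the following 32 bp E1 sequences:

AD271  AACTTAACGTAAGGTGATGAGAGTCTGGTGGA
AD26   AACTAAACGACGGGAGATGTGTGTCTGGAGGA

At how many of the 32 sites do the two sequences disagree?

Mismatches occur at site 5 (T/A), site 10 (T/A), site 11 (A/C), site 12 (A/G), site 15 (T/A), site 20 (A/T), site 22 (A/T), site 29 (T/A).
That gives 8 mismatches out of 32 aligned sites, so the Hamming distance is 8.

8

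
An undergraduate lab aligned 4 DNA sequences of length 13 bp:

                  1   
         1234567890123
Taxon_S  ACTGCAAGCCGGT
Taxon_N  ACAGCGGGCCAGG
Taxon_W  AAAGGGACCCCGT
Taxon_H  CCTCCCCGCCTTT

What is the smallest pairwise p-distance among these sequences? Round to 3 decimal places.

Pairwise Hamming distances:
  Taxon_S vs Taxon_N: 5
  Taxon_S vs Taxon_W: 6
  Taxon_S vs Taxon_H: 6
  Taxon_N vs Taxon_W: 6
  Taxon_N vs Taxon_H: 8
  Taxon_W vs Taxon_H: 10
The smallest is 5 mismatches, between Taxon_S and Taxon_N; p = 5/13 = 0.385.

0.385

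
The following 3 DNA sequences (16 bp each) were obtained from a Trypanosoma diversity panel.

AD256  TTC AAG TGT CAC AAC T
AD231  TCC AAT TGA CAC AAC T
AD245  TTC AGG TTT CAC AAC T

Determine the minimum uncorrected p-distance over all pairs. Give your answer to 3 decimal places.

0.125

Pairwise Hamming distances:
  AD256 vs AD231: 3
  AD256 vs AD245: 2
  AD231 vs AD245: 5
The smallest is 2 mismatches, between AD256 and AD245; p = 2/16 = 0.125.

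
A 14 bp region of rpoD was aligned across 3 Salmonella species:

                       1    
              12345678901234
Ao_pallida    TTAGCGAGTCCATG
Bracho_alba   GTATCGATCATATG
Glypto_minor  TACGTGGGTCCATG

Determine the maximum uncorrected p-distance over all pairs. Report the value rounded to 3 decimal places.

Pairwise Hamming distances:
  Ao_pallida vs Bracho_alba: 6
  Ao_pallida vs Glypto_minor: 4
  Bracho_alba vs Glypto_minor: 10
The largest is 10 mismatches, between Bracho_alba and Glypto_minor; p = 10/14 = 0.714.

0.714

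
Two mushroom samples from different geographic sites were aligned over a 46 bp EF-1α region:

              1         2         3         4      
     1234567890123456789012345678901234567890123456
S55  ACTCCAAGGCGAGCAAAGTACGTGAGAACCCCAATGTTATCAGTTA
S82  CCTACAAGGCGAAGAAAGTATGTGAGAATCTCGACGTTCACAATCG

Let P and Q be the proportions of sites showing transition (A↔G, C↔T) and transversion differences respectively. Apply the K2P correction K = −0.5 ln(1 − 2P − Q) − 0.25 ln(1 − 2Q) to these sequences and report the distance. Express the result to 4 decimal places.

Mismatches occur at site 1 (A/C, transversion), site 4 (C/A, transversion), site 13 (G/A, transition), site 14 (C/G, transversion), site 21 (C/T, transition), site 29 (C/T, transition), site 31 (C/T, transition), site 33 (A/G, transition), site 35 (T/C, transition), site 39 (A/C, transversion), site 40 (T/A, transversion), site 43 (G/A, transition), site 45 (T/C, transition), site 46 (A/G, transition).
Of the 14 differences, 9 transitions and 5 transversions over 46 sites: P = 9/46 = 0.195652, Q = 5/46 = 0.108696.
d = −0.5·ln(0.500000) − 0.25·ln(0.782608) = −0.5·(-0.693147) − 0.25·(-0.245123) = 0.4079.

0.4079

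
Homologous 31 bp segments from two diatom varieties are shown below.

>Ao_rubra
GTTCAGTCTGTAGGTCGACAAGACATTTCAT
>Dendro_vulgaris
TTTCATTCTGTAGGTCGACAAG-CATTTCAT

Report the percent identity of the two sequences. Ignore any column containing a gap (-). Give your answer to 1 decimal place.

93.3%

Excluding the 1 gap column leaves 30 comparable sites.
Mismatches occur at site 1 (G→T), site 6 (G→T).
28 of the 30 comparable sites match, so the percent identity is 28/30 × 100 = 93.3%.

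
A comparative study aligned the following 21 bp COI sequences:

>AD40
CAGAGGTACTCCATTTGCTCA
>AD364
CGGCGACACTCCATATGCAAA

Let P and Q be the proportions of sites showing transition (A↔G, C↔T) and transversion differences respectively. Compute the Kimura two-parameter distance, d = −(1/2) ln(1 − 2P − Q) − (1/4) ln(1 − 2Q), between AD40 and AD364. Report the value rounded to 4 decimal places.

0.4432

Differing sites — 2:A/G (Ti); 4:A/C (Tv); 6:G/A (Ti); 7:T/C (Ti); 15:T/A (Tv); 19:T/A (Tv); 20:C/A (Tv).
Of the 7 differences, 3 transitions and 4 transversions over 21 sites: P = 3/21 = 0.142857, Q = 4/21 = 0.190476.
d = −0.5·ln(0.523810) − 0.25·ln(0.619048) = −0.5·(-0.646626) − 0.25·(-0.479572) = 0.4432.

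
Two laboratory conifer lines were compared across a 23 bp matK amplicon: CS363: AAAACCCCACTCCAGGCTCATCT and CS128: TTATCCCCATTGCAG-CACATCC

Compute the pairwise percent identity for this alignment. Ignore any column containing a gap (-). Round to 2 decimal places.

68.18%

Excluding the 1 gap column leaves 22 comparable sites.
Differing sites — 1:A/T; 2:A/T; 4:A/T; 10:C/T; 12:C/G; 18:T/A; 23:T/C.
15 of the 22 comparable sites match, so the percent identity is 15/22 × 100 = 68.18%.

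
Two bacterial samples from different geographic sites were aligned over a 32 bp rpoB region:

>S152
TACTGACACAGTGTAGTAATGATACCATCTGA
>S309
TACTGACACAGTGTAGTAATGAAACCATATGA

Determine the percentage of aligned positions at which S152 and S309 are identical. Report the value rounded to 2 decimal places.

93.75%

The sequences differ at positions 23 (T/A), 29 (C/A).
30 of the 32 sites match, so the percent identity is 30/32 × 100 = 93.75%.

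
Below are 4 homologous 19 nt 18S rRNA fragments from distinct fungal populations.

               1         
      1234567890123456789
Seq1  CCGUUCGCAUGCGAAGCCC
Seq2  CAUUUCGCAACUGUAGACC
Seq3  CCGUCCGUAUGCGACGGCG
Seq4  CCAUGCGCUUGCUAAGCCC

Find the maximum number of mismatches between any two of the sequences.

Pairwise Hamming distances:
  Seq1 vs Seq2: 7
  Seq1 vs Seq3: 5
  Seq1 vs Seq4: 4
  Seq2 vs Seq3: 11
  Seq2 vs Seq4: 10
  Seq3 vs Seq4: 8
The largest is 11, between Seq2 and Seq3.

11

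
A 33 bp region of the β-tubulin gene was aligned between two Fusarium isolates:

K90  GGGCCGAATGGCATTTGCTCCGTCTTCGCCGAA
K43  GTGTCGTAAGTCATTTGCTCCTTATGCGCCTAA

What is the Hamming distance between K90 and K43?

Differing sites — 2:G/T; 4:C/T; 7:A/T; 9:T/A; 11:G/T; 22:G/T; 24:C/A; 26:T/G; 31:G/T.
That gives 9 mismatches out of 33 aligned sites, so the Hamming distance is 9.

9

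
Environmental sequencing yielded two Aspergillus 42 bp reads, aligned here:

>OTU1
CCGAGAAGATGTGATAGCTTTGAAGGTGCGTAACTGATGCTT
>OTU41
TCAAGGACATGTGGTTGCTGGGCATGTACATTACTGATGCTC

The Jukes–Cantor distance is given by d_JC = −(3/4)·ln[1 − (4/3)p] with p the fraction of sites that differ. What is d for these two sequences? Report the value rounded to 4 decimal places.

Mismatches occur at site 1 (C↔T), site 3 (G↔A), site 6 (A↔G), site 8 (G↔C), site 14 (A↔G), site 16 (A↔T), site 20 (T↔G), site 21 (T↔G), site 23 (A↔C), site 25 (G↔T), site 28 (G↔A), site 30 (G↔A), site 32 (A↔T), site 42 (T↔C).
p = 14/42 = 0.333333.
d = −0.75 · ln(1 − (4/3)·0.333333) = −0.75 · ln(0.555556) = −0.75 · (-0.587786) = 0.4408.

0.4408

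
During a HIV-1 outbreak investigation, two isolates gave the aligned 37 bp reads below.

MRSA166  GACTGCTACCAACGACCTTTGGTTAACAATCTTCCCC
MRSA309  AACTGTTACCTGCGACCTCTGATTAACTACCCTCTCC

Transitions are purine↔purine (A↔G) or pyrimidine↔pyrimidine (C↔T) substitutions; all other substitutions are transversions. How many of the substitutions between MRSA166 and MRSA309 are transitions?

Mismatches occur at site 1 (G→A, transition), site 6 (C→T, transition), site 11 (A→T, transversion), site 12 (A→G, transition), site 19 (T→C, transition), site 22 (G→A, transition), site 28 (A→T, transversion), site 30 (T→C, transition), site 32 (T→C, transition), site 35 (C→T, transition).
Of the 10 differences, 8 transitions and 2 transversions, so the answer is 8.

8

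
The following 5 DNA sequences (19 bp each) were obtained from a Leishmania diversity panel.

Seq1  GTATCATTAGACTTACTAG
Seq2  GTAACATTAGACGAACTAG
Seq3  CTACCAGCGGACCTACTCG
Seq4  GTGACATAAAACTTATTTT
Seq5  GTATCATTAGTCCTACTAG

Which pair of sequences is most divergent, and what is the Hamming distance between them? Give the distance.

11

Pairwise Hamming distances:
  Seq1 vs Seq2: 3
  Seq1 vs Seq3: 7
  Seq1 vs Seq4: 7
  Seq1 vs Seq5: 2
  Seq2 vs Seq3: 8
  Seq2 vs Seq4: 8
  Seq2 vs Seq5: 4
  Seq3 vs Seq4: 11
  Seq3 vs Seq5: 7
  Seq4 vs Seq5: 9
The largest is 11, between Seq3 and Seq4.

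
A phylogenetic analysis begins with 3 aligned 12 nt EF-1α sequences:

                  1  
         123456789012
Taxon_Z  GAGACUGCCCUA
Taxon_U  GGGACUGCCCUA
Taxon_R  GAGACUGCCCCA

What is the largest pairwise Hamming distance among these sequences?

2

Pairwise Hamming distances:
  Taxon_Z vs Taxon_U: 1
  Taxon_Z vs Taxon_R: 1
  Taxon_U vs Taxon_R: 2
The largest is 2, between Taxon_U and Taxon_R.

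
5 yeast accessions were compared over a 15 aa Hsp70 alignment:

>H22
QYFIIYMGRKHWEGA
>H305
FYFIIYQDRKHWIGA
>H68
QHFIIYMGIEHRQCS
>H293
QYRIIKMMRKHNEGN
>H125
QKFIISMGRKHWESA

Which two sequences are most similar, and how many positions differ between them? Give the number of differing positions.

3

Pairwise Hamming distances:
  H22 vs H305: 4
  H22 vs H68: 7
  H22 vs H293: 5
  H22 vs H125: 3
  H305 vs H68: 10
  H305 vs H293: 8
  H305 vs H125: 7
  H68 vs H293: 10
  H68 vs H125: 8
  H293 vs H125: 7
The smallest is 3, between H22 and H125.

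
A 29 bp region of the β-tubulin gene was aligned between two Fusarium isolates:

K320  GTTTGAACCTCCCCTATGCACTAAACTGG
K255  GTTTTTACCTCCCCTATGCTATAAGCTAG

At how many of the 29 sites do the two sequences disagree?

6

Mismatches occur at site 5 (G↔T), site 6 (A↔T), site 20 (A↔T), site 21 (C↔A), site 25 (A↔G), site 28 (G↔A).
That gives 6 mismatches out of 29 aligned sites, so the Hamming distance is 6.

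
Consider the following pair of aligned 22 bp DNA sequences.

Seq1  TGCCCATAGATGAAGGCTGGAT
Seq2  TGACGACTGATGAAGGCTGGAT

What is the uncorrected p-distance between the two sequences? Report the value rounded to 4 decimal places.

0.1818

The sequences differ at positions 3 (C/A), 5 (C/G), 7 (T/C), 8 (A/T).
There are 4 differences over 22 sites, so p = 4/22 = 0.1818.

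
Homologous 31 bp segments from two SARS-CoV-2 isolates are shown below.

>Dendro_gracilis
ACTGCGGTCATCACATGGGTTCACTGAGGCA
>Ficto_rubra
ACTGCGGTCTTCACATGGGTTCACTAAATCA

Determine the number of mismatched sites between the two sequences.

Mismatches occur at site 10 (A↔T), site 26 (G↔A), site 28 (G↔A), site 29 (G↔T).
That gives 4 mismatches out of 31 aligned sites, so the Hamming distance is 4.

4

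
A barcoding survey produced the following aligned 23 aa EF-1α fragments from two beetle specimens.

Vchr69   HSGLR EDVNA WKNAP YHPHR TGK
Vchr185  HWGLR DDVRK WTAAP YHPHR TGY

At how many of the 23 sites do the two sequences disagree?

The sequences differ at positions 2 (S/W), 6 (E/D), 9 (N/R), 10 (A/K), 12 (K/T), 13 (N/A), 23 (K/Y).
That gives 7 mismatches out of 23 aligned sites, so the Hamming distance is 7.

7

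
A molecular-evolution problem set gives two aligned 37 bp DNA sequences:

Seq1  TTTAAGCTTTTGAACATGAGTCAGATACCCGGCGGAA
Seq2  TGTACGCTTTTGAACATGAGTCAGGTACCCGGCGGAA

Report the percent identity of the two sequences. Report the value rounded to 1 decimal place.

91.9%

The sequences differ at positions 2 (T/G), 5 (A/C), 25 (A/G).
34 of the 37 sites match, so the percent identity is 34/37 × 100 = 91.9%.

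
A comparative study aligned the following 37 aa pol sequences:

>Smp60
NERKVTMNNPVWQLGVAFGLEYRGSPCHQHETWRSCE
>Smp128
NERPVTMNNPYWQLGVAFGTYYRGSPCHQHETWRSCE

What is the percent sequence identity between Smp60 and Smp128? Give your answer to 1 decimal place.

89.2%

Mismatches occur at site 4 (K↔P), site 11 (V↔Y), site 20 (L↔T), site 21 (E↔Y).
33 of the 37 sites match, so the percent identity is 33/37 × 100 = 89.2%.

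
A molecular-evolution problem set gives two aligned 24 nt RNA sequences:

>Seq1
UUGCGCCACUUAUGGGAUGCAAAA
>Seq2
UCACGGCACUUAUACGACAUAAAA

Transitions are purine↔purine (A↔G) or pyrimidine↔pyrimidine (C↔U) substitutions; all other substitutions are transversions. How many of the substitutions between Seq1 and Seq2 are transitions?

The sequences differ at positions 2 (U/C, transition), 3 (G/A, transition), 6 (C/G, transversion), 14 (G/A, transition), 15 (G/C, transversion), 18 (U/C, transition), 19 (G/A, transition), 20 (C/U, transition).
Of the 8 differences, 6 transitions and 2 transversions, so the answer is 6.

6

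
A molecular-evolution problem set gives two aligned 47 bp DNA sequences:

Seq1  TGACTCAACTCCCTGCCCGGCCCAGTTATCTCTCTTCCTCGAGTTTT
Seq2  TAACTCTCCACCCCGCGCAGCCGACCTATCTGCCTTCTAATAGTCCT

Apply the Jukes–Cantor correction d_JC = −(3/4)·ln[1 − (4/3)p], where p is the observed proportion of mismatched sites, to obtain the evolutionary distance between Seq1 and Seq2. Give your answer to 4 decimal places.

0.5360

Differing sites — 2:G/A; 7:A/T; 8:A/C; 10:T/A; 14:T/C; 17:C/G; 19:G/A; 23:C/G; 25:G/C; 26:T/C; 32:C/G; 33:T/C; 38:C/T; 39:T/A; 40:C/A; 41:G/T; 45:T/C; 46:T/C.
p = 18/47 = 0.382979.
d = −0.75 · ln(1 − (4/3)·0.382979) = −0.75 · ln(0.489361) = −0.75 · (-0.714655) = 0.5360.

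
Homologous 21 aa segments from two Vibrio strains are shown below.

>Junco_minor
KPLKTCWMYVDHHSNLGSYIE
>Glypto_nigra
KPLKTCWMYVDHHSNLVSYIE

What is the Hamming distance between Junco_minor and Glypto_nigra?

The sequences differ at position 17 (G/V).
That gives 1 mismatch out of 21 aligned sites, so the Hamming distance is 1.

1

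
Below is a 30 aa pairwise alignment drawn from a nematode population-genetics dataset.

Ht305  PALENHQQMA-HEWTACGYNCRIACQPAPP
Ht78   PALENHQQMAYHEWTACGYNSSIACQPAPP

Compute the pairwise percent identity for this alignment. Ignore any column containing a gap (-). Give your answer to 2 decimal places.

Excluding the 1 gap column leaves 29 comparable sites.
The sequences differ at positions 21 (C/S), 22 (R/S).
27 of the 29 comparable sites match, so the percent identity is 27/29 × 100 = 93.10%.

93.10%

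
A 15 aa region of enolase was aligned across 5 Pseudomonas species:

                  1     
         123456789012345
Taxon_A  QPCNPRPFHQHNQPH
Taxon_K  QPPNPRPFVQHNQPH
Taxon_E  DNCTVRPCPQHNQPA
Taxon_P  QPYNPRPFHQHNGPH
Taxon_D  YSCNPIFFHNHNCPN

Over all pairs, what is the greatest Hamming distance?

11

Pairwise Hamming distances:
  Taxon_A vs Taxon_K: 2
  Taxon_A vs Taxon_E: 7
  Taxon_A vs Taxon_P: 2
  Taxon_A vs Taxon_D: 7
  Taxon_K vs Taxon_E: 8
  Taxon_K vs Taxon_P: 3
  Taxon_K vs Taxon_D: 9
  Taxon_E vs Taxon_P: 9
  Taxon_E vs Taxon_D: 11
  Taxon_P vs Taxon_D: 8
The largest is 11, between Taxon_E and Taxon_D.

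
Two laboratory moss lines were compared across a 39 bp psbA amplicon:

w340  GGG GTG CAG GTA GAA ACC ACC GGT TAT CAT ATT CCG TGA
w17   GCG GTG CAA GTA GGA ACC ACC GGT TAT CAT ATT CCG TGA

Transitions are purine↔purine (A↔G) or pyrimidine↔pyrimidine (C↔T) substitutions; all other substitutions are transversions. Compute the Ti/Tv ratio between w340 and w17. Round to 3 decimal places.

2.000

Mismatches occur at site 2 (G↔C, transversion), site 9 (G↔A, transition), site 14 (A↔G, transition).
Of the 3 differences, 2 transitions and 1 transversion, so Ti/Tv = 2/1 = 2.000.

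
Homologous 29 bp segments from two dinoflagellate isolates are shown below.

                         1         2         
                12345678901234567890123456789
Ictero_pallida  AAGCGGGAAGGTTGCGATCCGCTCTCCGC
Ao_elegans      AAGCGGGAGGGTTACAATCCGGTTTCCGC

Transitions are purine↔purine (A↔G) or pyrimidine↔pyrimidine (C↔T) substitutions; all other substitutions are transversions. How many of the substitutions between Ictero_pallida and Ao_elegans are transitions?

4

Mismatches occur at site 9 (A/G, transition), site 14 (G/A, transition), site 16 (G/A, transition), site 22 (C/G, transversion), site 24 (C/T, transition).
Of the 5 differences, 4 transitions and 1 transversion, so the answer is 4.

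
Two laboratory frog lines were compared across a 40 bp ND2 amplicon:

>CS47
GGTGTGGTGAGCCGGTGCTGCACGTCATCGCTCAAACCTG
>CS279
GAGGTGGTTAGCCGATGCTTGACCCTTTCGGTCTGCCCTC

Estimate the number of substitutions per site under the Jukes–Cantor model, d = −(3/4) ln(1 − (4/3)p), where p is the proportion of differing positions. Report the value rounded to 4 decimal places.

The sequences differ at positions 2 (G/A), 3 (T/G), 9 (G/T), 15 (G/A), 20 (G/T), 21 (C/G), 24 (G/C), 25 (T/C), 26 (C/T), 27 (A/T), 31 (C/G), 34 (A/T), 35 (A/G), 36 (A/C), 40 (G/C).
p = 15/40 = 0.375000.
d = −0.75 · ln(1 − (4/3)·0.375000) = −0.75 · ln(0.500000) = −0.75 · (-0.693147) = 0.5199.

0.5199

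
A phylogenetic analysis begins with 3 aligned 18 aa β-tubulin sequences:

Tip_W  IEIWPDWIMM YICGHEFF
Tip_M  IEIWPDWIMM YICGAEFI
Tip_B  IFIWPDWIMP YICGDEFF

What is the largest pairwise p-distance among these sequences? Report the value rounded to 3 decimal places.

Pairwise Hamming distances:
  Tip_W vs Tip_M: 2
  Tip_W vs Tip_B: 3
  Tip_M vs Tip_B: 4
The largest is 4 mismatches, between Tip_M and Tip_B; p = 4/18 = 0.222.

0.222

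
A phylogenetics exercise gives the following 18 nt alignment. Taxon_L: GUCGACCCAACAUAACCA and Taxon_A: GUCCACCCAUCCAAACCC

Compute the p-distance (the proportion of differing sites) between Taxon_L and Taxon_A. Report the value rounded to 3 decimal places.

0.278

The sequences differ at positions 4 (G/C), 10 (A/U), 12 (A/C), 13 (U/A), 18 (A/C).
There are 5 differences over 18 sites, so p = 5/18 = 0.278.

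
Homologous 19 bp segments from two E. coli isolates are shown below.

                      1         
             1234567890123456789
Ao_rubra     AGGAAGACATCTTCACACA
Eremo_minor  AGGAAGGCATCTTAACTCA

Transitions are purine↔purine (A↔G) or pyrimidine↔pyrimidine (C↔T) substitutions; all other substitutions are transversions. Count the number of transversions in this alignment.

Mismatches occur at site 7 (A→G, transition), site 14 (C→A, transversion), site 17 (A→T, transversion).
Of the 3 differences, 1 transition and 2 transversions, so the answer is 2.

2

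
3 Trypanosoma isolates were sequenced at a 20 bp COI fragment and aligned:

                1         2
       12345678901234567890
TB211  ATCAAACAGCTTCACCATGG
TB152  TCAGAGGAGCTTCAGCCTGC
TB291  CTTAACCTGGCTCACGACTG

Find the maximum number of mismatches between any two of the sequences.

15

Pairwise Hamming distances:
  TB211 vs TB152: 9
  TB211 vs TB291: 9
  TB152 vs TB291: 15
The largest is 15, between TB152 and TB291.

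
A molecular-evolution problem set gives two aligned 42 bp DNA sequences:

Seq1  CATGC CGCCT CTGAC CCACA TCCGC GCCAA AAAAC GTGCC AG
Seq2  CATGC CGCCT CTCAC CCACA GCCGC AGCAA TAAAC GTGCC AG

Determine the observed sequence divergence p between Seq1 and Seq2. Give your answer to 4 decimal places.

0.1190

The sequences differ at positions 13 (G/C), 21 (T/G), 26 (G/A), 27 (C/G), 31 (A/T).
There are 5 differences over 42 sites, so p = 5/42 = 0.1190.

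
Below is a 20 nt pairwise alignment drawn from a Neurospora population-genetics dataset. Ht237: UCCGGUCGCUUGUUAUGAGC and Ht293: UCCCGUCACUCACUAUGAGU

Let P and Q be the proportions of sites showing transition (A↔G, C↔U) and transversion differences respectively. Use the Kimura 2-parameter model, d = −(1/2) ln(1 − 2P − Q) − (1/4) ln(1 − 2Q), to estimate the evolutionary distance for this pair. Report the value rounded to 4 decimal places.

The sequences differ at positions 4 (G/C, transversion), 8 (G/A, transition), 11 (U/C, transition), 12 (G/A, transition), 13 (U/C, transition), 20 (C/U, transition).
Of the 6 differences, 5 transitions and 1 transversion over 20 sites: P = 5/20 = 0.250000, Q = 1/20 = 0.050000.
d = −0.5·ln(0.450000) − 0.25·ln(0.900000) = −0.5·(-0.798508) − 0.25·(-0.105361) = 0.4256.

0.4256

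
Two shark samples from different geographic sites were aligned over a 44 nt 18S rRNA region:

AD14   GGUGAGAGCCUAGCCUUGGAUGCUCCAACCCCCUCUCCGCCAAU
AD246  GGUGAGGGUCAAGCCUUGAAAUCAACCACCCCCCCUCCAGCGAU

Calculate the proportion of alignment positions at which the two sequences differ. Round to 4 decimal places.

0.2955

Mismatches occur at site 7 (A↔G), site 9 (C↔U), site 11 (U↔A), site 19 (G↔A), site 21 (U↔A), site 22 (G↔U), site 24 (U↔A), site 25 (C↔A), site 27 (A↔C), site 34 (U↔C), site 39 (G↔A), site 40 (C↔G), site 42 (A↔G).
There are 13 differences over 44 sites, so p = 13/44 = 0.2955.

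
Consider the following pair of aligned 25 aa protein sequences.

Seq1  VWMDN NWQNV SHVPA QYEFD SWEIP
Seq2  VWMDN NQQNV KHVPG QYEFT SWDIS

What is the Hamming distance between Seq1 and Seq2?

Mismatches occur at site 7 (W/Q), site 11 (S/K), site 15 (A/G), site 20 (D/T), site 23 (E/D), site 25 (P/S).
That gives 6 mismatches out of 25 aligned sites, so the Hamming distance is 6.

6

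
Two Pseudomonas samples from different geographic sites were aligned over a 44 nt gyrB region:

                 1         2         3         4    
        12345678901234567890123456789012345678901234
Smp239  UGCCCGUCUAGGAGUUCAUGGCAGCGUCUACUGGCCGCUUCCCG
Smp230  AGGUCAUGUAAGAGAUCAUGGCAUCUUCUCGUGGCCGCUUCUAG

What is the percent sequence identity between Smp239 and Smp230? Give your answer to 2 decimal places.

70.45%

The sequences differ at positions 1 (U/A), 3 (C/G), 4 (C/U), 6 (G/A), 8 (C/G), 11 (G/A), 15 (U/A), 24 (G/U), 26 (G/U), 30 (A/C), 31 (C/G), 42 (C/U), 43 (C/A).
31 of the 44 sites match, so the percent identity is 31/44 × 100 = 70.45%.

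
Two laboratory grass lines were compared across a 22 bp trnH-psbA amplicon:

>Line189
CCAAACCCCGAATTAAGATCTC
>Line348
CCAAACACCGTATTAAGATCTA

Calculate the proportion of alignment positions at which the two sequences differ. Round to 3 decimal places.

0.136

The sequences differ at positions 7 (C/A), 11 (A/T), 22 (C/A).
There are 3 differences over 22 sites, so p = 3/22 = 0.136.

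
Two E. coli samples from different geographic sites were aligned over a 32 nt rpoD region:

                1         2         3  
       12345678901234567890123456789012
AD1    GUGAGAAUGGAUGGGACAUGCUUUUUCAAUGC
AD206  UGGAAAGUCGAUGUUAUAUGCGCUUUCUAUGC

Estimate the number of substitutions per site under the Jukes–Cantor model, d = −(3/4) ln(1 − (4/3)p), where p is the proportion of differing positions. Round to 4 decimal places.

0.4598

The sequences differ at positions 1 (G/U), 2 (U/G), 5 (G/A), 7 (A/G), 9 (G/C), 14 (G/U), 15 (G/U), 17 (C/U), 22 (U/G), 23 (U/C), 28 (A/U).
p = 11/32 = 0.343750.
d = −0.75 · ln(1 − (4/3)·0.343750) = −0.75 · ln(0.541667) = −0.75 · (-0.613104) = 0.4598.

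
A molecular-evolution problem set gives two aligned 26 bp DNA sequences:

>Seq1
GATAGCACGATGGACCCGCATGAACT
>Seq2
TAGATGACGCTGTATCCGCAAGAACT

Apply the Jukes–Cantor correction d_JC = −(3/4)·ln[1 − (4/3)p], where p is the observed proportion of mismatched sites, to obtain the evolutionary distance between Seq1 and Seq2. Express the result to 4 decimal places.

Mismatches occur at site 1 (G↔T), site 3 (T↔G), site 5 (G↔T), site 6 (C↔G), site 10 (A↔C), site 13 (G↔T), site 15 (C↔T), site 21 (T↔A).
p = 8/26 = 0.307692.
d = −0.75 · ln(1 − (4/3)·0.307692) = −0.75 · ln(0.589744) = −0.75 · (-0.528067) = 0.3961.

0.3961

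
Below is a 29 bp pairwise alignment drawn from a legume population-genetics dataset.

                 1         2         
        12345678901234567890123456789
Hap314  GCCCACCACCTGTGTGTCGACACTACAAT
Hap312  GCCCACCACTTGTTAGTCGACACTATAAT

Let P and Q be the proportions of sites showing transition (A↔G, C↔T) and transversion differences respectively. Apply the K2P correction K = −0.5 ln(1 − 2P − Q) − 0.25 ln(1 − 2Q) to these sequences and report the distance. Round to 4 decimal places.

0.1530

Mismatches occur at site 10 (C↔T, transition), site 14 (G↔T, transversion), site 15 (T↔A, transversion), site 26 (C↔T, transition).
Of the 4 differences, 2 transitions and 2 transversions over 29 sites: P = 2/29 = 0.068966, Q = 2/29 = 0.068966.
d = −0.5·ln(0.793102) − 0.25·ln(0.862068) = −0.5·(-0.231803) − 0.25·(-0.148421) = 0.1530.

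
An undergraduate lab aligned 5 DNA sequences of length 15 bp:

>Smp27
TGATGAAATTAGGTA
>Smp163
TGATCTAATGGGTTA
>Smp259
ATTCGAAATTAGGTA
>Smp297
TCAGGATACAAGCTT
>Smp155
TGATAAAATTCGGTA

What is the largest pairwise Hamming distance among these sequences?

10

Pairwise Hamming distances:
  Smp27 vs Smp163: 5
  Smp27 vs Smp259: 4
  Smp27 vs Smp297: 7
  Smp27 vs Smp155: 2
  Smp163 vs Smp259: 9
  Smp163 vs Smp297: 10
  Smp163 vs Smp155: 5
  Smp259 vs Smp297: 9
  Smp259 vs Smp155: 6
  Smp297 vs Smp155: 9
The largest is 10, between Smp163 and Smp297.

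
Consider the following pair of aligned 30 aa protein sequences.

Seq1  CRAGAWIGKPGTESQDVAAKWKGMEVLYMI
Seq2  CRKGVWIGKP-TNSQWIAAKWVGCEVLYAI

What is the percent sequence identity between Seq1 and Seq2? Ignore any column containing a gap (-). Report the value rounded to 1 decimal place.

72.4%

Excluding the 1 gap column leaves 29 comparable sites.
Mismatches occur at site 3 (A/K), site 5 (A/V), site 13 (E/N), site 16 (D/W), site 17 (V/I), site 22 (K/V), site 24 (M/C), site 29 (M/A).
21 of the 29 comparable sites match, so the percent identity is 21/29 × 100 = 72.4%.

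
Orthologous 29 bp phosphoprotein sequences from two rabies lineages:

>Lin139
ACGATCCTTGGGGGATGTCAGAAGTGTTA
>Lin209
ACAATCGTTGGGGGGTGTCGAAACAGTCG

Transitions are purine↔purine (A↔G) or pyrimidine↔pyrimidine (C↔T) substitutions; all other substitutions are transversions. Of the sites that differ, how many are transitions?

Differing sites — 3:G/A (Ti); 7:C/G (Tv); 15:A/G (Ti); 20:A/G (Ti); 21:G/A (Ti); 24:G/C (Tv); 25:T/A (Tv); 28:T/C (Ti); 29:A/G (Ti).
Of the 9 differences, 6 transitions and 3 transversions, so the answer is 6.

6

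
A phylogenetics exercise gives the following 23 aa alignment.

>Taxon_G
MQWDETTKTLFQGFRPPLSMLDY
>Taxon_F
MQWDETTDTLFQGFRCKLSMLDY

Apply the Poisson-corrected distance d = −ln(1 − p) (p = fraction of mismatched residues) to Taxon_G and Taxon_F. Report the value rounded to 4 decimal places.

The sequences differ at positions 8 (K/D), 16 (P/C), 17 (P/K).
p = 3/23 = 0.130435.
d = −ln(1 − 0.130435) = −ln(0.869565) = 0.1398.

0.1398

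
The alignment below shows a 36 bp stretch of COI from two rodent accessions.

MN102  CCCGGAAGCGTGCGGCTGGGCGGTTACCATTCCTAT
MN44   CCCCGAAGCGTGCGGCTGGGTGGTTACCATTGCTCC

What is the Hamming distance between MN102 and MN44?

5

Mismatches occur at site 4 (G↔C), site 21 (C↔T), site 32 (C↔G), site 35 (A↔C), site 36 (T↔C).
That gives 5 mismatches out of 36 aligned sites, so the Hamming distance is 5.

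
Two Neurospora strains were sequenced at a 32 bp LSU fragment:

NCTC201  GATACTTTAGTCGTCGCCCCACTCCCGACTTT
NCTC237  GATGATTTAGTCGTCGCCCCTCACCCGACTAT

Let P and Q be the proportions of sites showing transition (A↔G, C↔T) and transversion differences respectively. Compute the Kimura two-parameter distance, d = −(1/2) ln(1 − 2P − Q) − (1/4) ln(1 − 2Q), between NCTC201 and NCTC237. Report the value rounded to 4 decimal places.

Differing sites — 4:A/G (Ti); 5:C/A (Tv); 21:A/T (Tv); 23:T/A (Tv); 31:T/A (Tv).
Of the 5 differences, 1 transition and 4 transversions over 32 sites: P = 1/32 = 0.031250, Q = 4/32 = 0.125000.
d = −0.5·ln(0.812500) − 0.25·ln(0.750000) = −0.5·(-0.207639) − 0.25·(-0.287682) = 0.1757.

0.1757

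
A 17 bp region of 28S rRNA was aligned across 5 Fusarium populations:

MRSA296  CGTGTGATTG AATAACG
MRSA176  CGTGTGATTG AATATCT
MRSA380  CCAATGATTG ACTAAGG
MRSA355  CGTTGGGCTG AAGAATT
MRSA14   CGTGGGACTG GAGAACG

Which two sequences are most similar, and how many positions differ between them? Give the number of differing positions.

2

Pairwise Hamming distances:
  MRSA296 vs MRSA176: 2
  MRSA296 vs MRSA380: 5
  MRSA296 vs MRSA355: 7
  MRSA296 vs MRSA14: 4
  MRSA176 vs MRSA380: 7
  MRSA176 vs MRSA355: 7
  MRSA176 vs MRSA14: 6
  MRSA380 vs MRSA355: 10
  MRSA380 vs MRSA14: 9
  MRSA355 vs MRSA14: 5
The smallest is 2, between MRSA296 and MRSA176.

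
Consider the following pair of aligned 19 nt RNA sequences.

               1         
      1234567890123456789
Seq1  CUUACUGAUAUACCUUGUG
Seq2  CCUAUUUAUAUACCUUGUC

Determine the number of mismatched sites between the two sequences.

The sequences differ at positions 2 (U/C), 5 (C/U), 7 (G/U), 19 (G/C).
That gives 4 mismatches out of 19 aligned sites, so the Hamming distance is 4.

4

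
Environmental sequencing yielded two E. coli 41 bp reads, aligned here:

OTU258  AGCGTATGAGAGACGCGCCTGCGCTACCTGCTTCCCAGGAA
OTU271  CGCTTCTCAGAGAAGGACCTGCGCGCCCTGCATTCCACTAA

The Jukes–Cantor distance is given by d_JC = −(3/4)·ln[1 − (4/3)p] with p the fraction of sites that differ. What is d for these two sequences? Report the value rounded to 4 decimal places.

Differing sites — 1:A/C; 4:G/T; 6:A/C; 8:G/C; 14:C/A; 16:C/G; 17:G/A; 25:T/G; 26:A/C; 32:T/A; 34:C/T; 38:G/C; 39:G/T.
p = 13/41 = 0.317073.
d = −0.75 · ln(1 − (4/3)·0.317073) = −0.75 · ln(0.577236) = −0.75 · (-0.549504) = 0.4121.

0.4121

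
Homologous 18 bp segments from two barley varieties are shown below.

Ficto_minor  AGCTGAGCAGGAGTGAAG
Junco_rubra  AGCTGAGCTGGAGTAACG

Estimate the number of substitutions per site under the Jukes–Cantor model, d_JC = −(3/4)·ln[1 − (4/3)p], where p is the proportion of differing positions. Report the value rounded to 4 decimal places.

Differing sites — 9:A/T; 15:G/A; 17:A/C.
p = 3/18 = 0.166667.
d = −0.75 · ln(1 − (4/3)·0.166667) = −0.75 · ln(0.777777) = −0.75 · (-0.251315) = 0.1885.

0.1885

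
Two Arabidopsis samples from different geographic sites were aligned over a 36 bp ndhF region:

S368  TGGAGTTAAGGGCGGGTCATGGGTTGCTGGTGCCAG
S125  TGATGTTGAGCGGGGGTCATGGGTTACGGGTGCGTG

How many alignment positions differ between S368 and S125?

The sequences differ at positions 3 (G/A), 4 (A/T), 8 (A/G), 11 (G/C), 13 (C/G), 26 (G/A), 28 (T/G), 34 (C/G), 35 (A/T).
That gives 9 mismatches out of 36 aligned sites, so the Hamming distance is 9.

9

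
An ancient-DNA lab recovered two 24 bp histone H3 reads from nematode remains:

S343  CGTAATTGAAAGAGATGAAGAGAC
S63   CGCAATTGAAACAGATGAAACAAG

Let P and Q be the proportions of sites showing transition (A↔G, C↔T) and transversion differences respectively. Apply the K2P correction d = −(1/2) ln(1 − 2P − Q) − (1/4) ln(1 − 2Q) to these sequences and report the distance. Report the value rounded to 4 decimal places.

0.3069

Mismatches occur at site 3 (T↔C, transition), site 12 (G↔C, transversion), site 20 (G↔A, transition), site 21 (A↔C, transversion), site 22 (G↔A, transition), site 24 (C↔G, transversion).
Of the 6 differences, 3 transitions and 3 transversions over 24 sites: P = 3/24 = 0.125000, Q = 3/24 = 0.125000.
d = −0.5·ln(0.625000) − 0.25·ln(0.750000) = −0.5·(-0.470004) − 0.25·(-0.287682) = 0.3069.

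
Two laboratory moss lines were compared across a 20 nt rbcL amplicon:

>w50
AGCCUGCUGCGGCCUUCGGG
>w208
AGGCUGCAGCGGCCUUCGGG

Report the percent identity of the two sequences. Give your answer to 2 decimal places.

The sequences differ at positions 3 (C/G), 8 (U/A).
18 of the 20 sites match, so the percent identity is 18/20 × 100 = 90.00%.

90.00%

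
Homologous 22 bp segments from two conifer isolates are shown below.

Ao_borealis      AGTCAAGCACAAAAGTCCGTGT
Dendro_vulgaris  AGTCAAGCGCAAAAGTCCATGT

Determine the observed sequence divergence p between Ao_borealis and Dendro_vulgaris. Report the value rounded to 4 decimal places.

0.0909

Differing sites — 9:A/G; 19:G/A.
There are 2 differences over 22 sites, so p = 2/22 = 0.0909.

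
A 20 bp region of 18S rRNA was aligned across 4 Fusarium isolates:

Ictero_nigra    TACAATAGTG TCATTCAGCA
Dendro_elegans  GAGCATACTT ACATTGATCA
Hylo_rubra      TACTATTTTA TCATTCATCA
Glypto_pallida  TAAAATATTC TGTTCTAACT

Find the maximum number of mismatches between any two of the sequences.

12

Pairwise Hamming distances:
  Ictero_nigra vs Dendro_elegans: 8
  Ictero_nigra vs Hylo_rubra: 5
  Ictero_nigra vs Glypto_pallida: 9
  Dendro_elegans vs Hylo_rubra: 8
  Dendro_elegans vs Glypto_pallida: 12
  Hylo_rubra vs Glypto_pallida: 10
The largest is 12, between Dendro_elegans and Glypto_pallida.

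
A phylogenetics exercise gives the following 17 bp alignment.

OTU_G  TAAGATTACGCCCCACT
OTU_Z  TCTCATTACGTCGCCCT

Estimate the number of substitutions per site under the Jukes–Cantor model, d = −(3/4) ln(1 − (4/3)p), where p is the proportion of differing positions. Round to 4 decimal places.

0.4770

The sequences differ at positions 2 (A/C), 3 (A/T), 4 (G/C), 11 (C/T), 13 (C/G), 15 (A/C).
p = 6/17 = 0.352941.
d = −0.75 · ln(1 − (4/3)·0.352941) = −0.75 · ln(0.529412) = −0.75 · (-0.635988) = 0.4770.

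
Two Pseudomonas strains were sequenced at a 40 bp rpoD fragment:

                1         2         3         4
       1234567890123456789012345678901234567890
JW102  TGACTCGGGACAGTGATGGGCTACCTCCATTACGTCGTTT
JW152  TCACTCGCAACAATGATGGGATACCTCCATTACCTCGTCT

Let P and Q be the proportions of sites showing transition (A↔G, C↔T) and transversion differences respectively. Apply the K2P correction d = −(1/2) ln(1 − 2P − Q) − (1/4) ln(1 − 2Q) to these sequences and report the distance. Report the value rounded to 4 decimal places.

Mismatches occur at site 2 (G↔C, transversion), site 8 (G↔C, transversion), site 9 (G↔A, transition), site 13 (G↔A, transition), site 21 (C↔A, transversion), site 34 (G↔C, transversion), site 39 (T↔C, transition).
Of the 7 differences, 3 transitions and 4 transversions over 40 sites: P = 3/40 = 0.075000, Q = 4/40 = 0.100000.
d = −0.5·ln(0.750000) − 0.25·ln(0.800000) = −0.5·(-0.287682) − 0.25·(-0.223144) = 0.1996.

0.1996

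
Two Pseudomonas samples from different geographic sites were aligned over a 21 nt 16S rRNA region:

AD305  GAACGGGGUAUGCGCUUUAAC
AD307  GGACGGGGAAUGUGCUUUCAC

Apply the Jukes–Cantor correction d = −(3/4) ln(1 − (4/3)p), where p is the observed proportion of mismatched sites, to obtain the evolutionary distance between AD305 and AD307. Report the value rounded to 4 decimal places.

0.2197

Differing sites — 2:A/G; 9:U/A; 13:C/U; 19:A/C.
p = 4/21 = 0.190476.
d = −0.75 · ln(1 − (4/3)·0.190476) = −0.75 · ln(0.746032) = −0.75 · (-0.292987) = 0.2197.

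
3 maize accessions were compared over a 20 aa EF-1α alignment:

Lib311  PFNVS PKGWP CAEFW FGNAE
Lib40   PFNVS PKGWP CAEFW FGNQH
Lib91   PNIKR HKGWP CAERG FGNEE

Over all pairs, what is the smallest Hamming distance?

2

Pairwise Hamming distances:
  Lib311 vs Lib40: 2
  Lib311 vs Lib91: 8
  Lib40 vs Lib91: 9
The smallest is 2, between Lib311 and Lib40.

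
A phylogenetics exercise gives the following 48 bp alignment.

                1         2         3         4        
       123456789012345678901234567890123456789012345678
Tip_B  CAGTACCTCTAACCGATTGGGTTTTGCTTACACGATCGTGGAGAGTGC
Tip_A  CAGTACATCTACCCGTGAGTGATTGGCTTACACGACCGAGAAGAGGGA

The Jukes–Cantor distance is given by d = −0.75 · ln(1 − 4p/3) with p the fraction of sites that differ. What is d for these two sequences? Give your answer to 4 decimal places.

0.3360

Mismatches occur at site 7 (C↔A), site 12 (A↔C), site 16 (A↔T), site 17 (T↔G), site 18 (T↔A), site 20 (G↔T), site 22 (T↔A), site 25 (T↔G), site 36 (T↔C), site 39 (T↔A), site 41 (G↔A), site 46 (T↔G), site 48 (C↔A).
p = 13/48 = 0.270833.
d = −0.75 · ln(1 − (4/3)·0.270833) = −0.75 · ln(0.638889) = −0.75 · (-0.448025) = 0.3360.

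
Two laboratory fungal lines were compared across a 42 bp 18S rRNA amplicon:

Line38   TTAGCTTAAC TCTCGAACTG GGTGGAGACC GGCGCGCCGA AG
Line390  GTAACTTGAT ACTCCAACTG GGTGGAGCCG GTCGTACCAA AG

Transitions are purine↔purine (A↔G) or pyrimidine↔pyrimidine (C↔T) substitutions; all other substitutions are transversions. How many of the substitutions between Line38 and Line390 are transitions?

6

Differing sites — 1:T/G (Tv); 4:G/A (Ti); 8:A/G (Ti); 10:C/T (Ti); 11:T/A (Tv); 15:G/C (Tv); 28:A/C (Tv); 30:C/G (Tv); 32:G/T (Tv); 35:C/T (Ti); 36:G/A (Ti); 39:G/A (Ti).
Of the 12 differences, 6 transitions and 6 transversions, so the answer is 6.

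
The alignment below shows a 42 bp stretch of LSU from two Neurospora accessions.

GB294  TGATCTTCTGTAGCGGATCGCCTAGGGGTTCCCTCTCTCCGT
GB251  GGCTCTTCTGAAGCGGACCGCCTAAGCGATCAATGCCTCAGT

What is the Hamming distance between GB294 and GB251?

12

Mismatches occur at site 1 (T↔G), site 3 (A↔C), site 11 (T↔A), site 18 (T↔C), site 25 (G↔A), site 27 (G↔C), site 29 (T↔A), site 32 (C↔A), site 33 (C↔A), site 35 (C↔G), site 36 (T↔C), site 40 (C↔A).
That gives 12 mismatches out of 42 aligned sites, so the Hamming distance is 12.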